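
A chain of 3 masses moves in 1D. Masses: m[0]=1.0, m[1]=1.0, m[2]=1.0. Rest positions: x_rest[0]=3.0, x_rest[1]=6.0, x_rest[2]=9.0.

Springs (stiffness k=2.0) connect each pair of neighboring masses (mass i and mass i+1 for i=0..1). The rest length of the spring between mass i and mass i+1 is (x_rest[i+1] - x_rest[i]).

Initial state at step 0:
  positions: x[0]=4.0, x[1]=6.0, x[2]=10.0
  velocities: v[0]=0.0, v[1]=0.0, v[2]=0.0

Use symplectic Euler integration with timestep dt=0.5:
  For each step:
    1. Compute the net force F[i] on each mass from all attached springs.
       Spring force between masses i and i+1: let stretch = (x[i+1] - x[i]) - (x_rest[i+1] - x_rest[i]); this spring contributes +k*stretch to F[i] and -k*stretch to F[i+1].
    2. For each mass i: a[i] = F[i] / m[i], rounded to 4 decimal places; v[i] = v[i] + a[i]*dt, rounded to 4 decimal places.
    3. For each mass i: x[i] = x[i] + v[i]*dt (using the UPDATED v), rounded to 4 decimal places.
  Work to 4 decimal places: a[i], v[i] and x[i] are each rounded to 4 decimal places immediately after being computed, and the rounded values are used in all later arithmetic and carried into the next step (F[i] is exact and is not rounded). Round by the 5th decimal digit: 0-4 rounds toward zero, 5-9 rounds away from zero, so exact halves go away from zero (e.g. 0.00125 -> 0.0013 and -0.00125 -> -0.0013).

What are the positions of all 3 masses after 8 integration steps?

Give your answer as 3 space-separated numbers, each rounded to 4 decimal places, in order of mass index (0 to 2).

Answer: 3.7540 6.4923 9.7540

Derivation:
Step 0: x=[4.0000 6.0000 10.0000] v=[0.0000 0.0000 0.0000]
Step 1: x=[3.5000 7.0000 9.5000] v=[-1.0000 2.0000 -1.0000]
Step 2: x=[3.2500 7.5000 9.2500] v=[-0.5000 1.0000 -0.5000]
Step 3: x=[3.6250 6.7500 9.6250] v=[0.7500 -1.5000 0.7500]
Step 4: x=[4.0625 5.8750 10.0625] v=[0.8750 -1.7500 0.8750]
Step 5: x=[3.9063 6.1875 9.9063] v=[-0.3125 0.6250 -0.3125]
Step 6: x=[3.3907 7.2188 9.3907] v=[-1.0313 2.0626 -1.0313]
Step 7: x=[3.2891 7.4220 9.2891] v=[-0.2032 0.4064 -0.2032]
Step 8: x=[3.7540 6.4923 9.7540] v=[0.9297 -1.8594 0.9297]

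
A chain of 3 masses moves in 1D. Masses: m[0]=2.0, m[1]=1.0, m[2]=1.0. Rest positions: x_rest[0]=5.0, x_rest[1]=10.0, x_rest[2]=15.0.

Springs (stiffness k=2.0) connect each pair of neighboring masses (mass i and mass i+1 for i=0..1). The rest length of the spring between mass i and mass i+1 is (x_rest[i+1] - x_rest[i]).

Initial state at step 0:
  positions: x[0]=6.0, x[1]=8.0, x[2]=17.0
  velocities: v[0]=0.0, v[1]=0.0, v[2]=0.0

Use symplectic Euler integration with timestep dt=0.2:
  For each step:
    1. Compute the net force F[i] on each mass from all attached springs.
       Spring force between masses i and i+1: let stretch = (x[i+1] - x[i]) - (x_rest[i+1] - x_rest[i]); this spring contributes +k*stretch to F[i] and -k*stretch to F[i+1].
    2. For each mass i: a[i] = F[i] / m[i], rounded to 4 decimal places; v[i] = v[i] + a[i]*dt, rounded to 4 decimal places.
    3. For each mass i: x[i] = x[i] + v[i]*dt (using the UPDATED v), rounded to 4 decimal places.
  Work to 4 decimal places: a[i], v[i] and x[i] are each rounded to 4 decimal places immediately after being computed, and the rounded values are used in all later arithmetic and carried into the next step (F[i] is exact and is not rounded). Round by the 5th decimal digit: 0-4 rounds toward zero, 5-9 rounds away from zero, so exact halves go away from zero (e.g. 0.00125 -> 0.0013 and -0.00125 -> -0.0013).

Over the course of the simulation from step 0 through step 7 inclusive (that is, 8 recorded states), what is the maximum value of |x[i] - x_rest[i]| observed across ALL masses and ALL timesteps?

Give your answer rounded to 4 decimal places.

Step 0: x=[6.0000 8.0000 17.0000] v=[0.0000 0.0000 0.0000]
Step 1: x=[5.8800 8.5600 16.6800] v=[-0.6000 2.8000 -1.6000]
Step 2: x=[5.6672 9.5552 16.1104] v=[-1.0640 4.9760 -2.8480]
Step 3: x=[5.4099 10.7638 15.4164] v=[-1.2864 6.0429 -3.4701]
Step 4: x=[5.1668 11.9163 14.7502] v=[-1.2156 5.7624 -3.3311]
Step 5: x=[4.9937 12.7555 14.2573] v=[-0.8657 4.1962 -2.4647]
Step 6: x=[4.9310 13.0939 14.0442] v=[-0.3133 1.6922 -1.0654]
Step 7: x=[4.9949 12.8553 14.1551] v=[0.3193 -1.1928 0.5545]
Max displacement = 3.0939

Answer: 3.0939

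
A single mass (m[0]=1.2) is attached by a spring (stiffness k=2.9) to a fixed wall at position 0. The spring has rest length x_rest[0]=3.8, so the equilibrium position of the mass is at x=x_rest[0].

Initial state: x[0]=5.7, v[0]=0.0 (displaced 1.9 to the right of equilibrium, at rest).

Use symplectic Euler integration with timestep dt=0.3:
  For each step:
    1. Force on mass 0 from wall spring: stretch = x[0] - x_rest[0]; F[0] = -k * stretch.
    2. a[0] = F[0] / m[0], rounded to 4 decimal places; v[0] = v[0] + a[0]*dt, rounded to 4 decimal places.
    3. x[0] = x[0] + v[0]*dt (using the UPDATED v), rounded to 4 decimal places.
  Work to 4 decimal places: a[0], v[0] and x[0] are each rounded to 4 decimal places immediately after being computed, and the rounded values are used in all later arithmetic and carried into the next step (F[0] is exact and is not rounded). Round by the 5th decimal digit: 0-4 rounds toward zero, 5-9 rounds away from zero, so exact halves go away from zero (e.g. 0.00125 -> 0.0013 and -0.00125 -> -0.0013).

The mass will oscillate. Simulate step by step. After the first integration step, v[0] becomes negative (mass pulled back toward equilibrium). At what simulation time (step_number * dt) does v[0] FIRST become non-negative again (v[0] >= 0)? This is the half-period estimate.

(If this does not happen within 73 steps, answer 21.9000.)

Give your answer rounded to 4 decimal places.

Step 0: x=[5.7000] v=[0.0000]
Step 1: x=[5.2868] v=[-1.3775]
Step 2: x=[4.5502] v=[-2.4554]
Step 3: x=[3.6504] v=[-2.9993]
Step 4: x=[2.7831] v=[-2.8909]
Step 5: x=[2.1370] v=[-2.1537]
Step 6: x=[1.8526] v=[-0.9480]
Step 7: x=[1.9918] v=[0.4639]
First v>=0 after going negative at step 7, time=2.1000

Answer: 2.1000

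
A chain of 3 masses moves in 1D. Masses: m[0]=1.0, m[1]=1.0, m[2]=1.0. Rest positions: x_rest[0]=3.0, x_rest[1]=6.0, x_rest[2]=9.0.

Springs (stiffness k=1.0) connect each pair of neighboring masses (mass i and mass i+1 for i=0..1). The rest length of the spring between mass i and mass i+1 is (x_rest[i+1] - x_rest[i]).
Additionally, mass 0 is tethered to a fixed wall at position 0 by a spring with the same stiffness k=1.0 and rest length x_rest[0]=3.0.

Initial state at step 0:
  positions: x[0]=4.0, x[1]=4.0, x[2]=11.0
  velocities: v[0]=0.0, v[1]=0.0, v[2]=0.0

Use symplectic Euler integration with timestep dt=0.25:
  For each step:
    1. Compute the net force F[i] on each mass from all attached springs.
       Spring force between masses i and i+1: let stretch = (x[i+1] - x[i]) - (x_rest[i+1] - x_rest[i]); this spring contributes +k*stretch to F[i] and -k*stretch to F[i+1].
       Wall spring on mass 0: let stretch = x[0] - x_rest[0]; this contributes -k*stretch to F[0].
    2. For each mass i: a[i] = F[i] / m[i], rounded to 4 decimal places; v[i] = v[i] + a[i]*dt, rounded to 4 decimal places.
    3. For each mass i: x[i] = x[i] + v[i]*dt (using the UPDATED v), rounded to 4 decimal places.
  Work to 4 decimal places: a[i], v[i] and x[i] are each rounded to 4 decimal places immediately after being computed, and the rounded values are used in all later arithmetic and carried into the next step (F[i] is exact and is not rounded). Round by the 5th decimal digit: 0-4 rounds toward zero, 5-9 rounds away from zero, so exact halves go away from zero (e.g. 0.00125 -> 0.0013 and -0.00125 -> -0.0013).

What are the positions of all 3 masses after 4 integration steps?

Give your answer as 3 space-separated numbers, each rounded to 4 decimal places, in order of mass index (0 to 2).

Answer: 2.2927 7.2022 9.0897

Derivation:
Step 0: x=[4.0000 4.0000 11.0000] v=[0.0000 0.0000 0.0000]
Step 1: x=[3.7500 4.4375 10.7500] v=[-1.0000 1.7500 -1.0000]
Step 2: x=[3.3086 5.2266 10.2930] v=[-1.7656 3.1563 -1.8281]
Step 3: x=[2.7803 6.2125 9.7068] v=[-2.1133 3.9434 -2.3447]
Step 4: x=[2.2927 7.2022 9.0897] v=[-1.9503 3.9589 -2.4683]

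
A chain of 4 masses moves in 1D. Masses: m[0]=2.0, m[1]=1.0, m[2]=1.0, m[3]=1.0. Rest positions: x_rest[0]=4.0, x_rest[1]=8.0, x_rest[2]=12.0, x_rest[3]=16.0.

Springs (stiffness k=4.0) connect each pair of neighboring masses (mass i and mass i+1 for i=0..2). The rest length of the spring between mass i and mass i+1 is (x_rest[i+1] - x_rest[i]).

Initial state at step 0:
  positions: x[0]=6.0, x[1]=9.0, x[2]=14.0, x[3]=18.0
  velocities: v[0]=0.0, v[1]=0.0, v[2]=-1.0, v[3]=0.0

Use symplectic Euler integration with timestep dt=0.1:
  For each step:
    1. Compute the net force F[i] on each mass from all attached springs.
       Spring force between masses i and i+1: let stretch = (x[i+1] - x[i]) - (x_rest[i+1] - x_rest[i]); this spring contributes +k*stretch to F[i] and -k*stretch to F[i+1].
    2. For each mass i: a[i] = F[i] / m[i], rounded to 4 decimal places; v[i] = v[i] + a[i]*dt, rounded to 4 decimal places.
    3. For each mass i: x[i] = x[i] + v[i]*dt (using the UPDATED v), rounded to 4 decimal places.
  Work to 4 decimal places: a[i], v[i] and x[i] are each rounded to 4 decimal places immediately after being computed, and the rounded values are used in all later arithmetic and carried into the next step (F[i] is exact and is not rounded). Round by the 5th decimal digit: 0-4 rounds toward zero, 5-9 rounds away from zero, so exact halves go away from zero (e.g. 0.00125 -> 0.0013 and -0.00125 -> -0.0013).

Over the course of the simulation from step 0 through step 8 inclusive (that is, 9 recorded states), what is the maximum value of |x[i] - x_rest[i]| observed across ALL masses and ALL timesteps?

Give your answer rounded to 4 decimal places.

Step 0: x=[6.0000 9.0000 14.0000 18.0000] v=[0.0000 0.0000 -1.0000 0.0000]
Step 1: x=[5.9800 9.0800 13.8600 18.0000] v=[-0.2000 0.8000 -1.4000 0.0000]
Step 2: x=[5.9420 9.2272 13.6944 17.9944] v=[-0.3800 1.4720 -1.6560 -0.0560]
Step 3: x=[5.8897 9.4217 13.5221 17.9768] v=[-0.5230 1.9448 -1.7229 -0.1760]
Step 4: x=[5.8280 9.6389 13.3640 17.9410] v=[-0.6166 2.1722 -1.5812 -0.3579]
Step 5: x=[5.7626 9.8527 13.2400 17.8821] v=[-0.6544 2.1379 -1.2404 -0.5887]
Step 6: x=[5.6990 10.0384 13.1662 17.7976] v=[-0.6364 1.8568 -0.7385 -0.8455]
Step 7: x=[5.6422 10.1756 13.1525 17.6878] v=[-0.5685 1.3722 -0.1371 -1.0981]
Step 8: x=[5.5960 10.2506 13.2011 17.5566] v=[-0.4618 0.7496 0.4863 -1.3122]
Max displacement = 2.2506

Answer: 2.2506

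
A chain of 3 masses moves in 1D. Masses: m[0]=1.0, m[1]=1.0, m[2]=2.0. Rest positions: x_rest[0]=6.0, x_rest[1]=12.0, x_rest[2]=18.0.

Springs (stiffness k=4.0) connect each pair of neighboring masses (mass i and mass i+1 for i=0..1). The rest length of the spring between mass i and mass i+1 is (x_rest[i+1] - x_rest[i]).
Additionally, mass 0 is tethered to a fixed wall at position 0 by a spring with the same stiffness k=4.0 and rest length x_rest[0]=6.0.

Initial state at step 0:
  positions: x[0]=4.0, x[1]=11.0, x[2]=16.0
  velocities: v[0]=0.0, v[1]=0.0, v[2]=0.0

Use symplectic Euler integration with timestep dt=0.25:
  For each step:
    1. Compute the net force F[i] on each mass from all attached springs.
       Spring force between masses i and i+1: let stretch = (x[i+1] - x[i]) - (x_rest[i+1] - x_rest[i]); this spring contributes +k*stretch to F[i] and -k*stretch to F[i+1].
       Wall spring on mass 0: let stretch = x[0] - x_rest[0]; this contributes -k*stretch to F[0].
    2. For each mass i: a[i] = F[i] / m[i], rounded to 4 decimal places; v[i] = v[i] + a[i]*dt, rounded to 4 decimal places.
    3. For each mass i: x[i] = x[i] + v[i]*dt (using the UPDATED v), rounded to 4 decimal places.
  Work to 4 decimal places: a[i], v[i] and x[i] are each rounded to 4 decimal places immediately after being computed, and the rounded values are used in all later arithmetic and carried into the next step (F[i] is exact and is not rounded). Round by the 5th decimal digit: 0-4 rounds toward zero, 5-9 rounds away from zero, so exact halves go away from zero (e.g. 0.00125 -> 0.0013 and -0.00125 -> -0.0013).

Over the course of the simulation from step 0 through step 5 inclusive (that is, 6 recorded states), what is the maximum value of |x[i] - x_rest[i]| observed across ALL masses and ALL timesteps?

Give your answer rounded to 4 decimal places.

Answer: 2.0351

Derivation:
Step 0: x=[4.0000 11.0000 16.0000] v=[0.0000 0.0000 0.0000]
Step 1: x=[4.7500 10.5000 16.1250] v=[3.0000 -2.0000 0.5000]
Step 2: x=[5.7500 9.9688 16.2969] v=[4.0000 -2.1250 0.6875]
Step 3: x=[6.3672 9.9649 16.4278] v=[2.4688 -0.0157 0.5235]
Step 4: x=[6.2920 10.6773 16.5008] v=[-0.3007 2.8495 0.2921]
Step 5: x=[5.7402 11.7492 16.5959] v=[-2.2074 4.2877 0.3804]
Max displacement = 2.0351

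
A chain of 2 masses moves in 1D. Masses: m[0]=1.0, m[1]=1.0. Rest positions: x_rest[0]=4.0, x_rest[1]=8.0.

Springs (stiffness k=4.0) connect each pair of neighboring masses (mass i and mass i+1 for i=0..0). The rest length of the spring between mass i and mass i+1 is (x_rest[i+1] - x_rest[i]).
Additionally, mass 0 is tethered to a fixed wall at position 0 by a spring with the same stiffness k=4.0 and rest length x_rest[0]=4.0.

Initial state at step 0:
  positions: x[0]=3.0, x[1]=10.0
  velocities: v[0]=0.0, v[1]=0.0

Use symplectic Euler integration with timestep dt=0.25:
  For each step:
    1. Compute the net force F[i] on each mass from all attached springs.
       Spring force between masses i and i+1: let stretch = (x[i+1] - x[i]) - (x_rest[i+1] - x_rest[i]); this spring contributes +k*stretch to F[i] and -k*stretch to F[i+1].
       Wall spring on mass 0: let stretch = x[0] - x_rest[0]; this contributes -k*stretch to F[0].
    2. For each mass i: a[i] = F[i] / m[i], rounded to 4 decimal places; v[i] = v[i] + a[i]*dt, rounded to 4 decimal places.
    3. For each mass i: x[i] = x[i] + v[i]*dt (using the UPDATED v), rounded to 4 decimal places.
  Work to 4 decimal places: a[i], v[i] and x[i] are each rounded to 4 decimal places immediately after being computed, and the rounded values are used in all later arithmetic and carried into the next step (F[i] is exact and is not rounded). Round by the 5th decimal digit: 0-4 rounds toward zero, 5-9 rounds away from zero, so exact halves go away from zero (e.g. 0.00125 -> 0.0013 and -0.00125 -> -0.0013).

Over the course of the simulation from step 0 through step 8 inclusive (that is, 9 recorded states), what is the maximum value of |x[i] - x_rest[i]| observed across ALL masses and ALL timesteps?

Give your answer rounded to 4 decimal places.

Step 0: x=[3.0000 10.0000] v=[0.0000 0.0000]
Step 1: x=[4.0000 9.2500] v=[4.0000 -3.0000]
Step 2: x=[5.3125 8.1875] v=[5.2500 -4.2500]
Step 3: x=[6.0156 7.4063] v=[2.8125 -3.1250]
Step 4: x=[5.5625 7.2774] v=[-1.8124 -0.5157]
Step 5: x=[4.1475 7.7198] v=[-5.6600 1.7694]
Step 6: x=[2.5887 8.2691] v=[-6.2352 2.1971]
Step 7: x=[1.8028 8.3983] v=[-3.1435 0.5167]
Step 8: x=[2.2151 7.8786] v=[1.6492 -2.0788]
Max displacement = 2.1972

Answer: 2.1972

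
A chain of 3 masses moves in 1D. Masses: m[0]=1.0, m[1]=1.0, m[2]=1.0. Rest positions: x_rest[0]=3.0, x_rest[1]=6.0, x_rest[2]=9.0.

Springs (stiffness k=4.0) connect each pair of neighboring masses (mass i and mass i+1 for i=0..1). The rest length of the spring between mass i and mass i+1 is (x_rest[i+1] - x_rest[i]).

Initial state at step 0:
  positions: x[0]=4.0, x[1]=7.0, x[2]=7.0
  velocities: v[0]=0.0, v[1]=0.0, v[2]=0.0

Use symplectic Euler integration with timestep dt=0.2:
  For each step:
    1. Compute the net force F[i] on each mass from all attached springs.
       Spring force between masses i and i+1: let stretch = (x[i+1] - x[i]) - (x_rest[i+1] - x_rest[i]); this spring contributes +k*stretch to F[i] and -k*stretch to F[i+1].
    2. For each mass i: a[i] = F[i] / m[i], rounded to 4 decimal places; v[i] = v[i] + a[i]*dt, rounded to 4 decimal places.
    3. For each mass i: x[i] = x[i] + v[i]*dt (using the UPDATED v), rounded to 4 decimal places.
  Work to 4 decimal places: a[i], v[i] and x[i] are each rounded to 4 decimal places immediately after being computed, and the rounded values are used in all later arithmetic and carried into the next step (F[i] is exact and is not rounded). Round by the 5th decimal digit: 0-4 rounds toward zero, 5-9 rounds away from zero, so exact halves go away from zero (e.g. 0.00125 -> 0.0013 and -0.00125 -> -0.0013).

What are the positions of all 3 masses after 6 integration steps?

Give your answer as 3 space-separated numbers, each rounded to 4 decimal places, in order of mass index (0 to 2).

Step 0: x=[4.0000 7.0000 7.0000] v=[0.0000 0.0000 0.0000]
Step 1: x=[4.0000 6.5200 7.4800] v=[0.0000 -2.4000 2.4000]
Step 2: x=[3.9232 5.7904 8.2864] v=[-0.3840 -3.6480 4.0320]
Step 3: x=[3.6652 5.1614 9.1734] v=[-1.2902 -3.1450 4.4352]
Step 4: x=[3.1666 4.9349 9.8985] v=[-2.4932 -1.1324 3.6256]
Step 5: x=[2.4709 5.2197 10.3094] v=[-3.4786 1.4238 2.0547]
Step 6: x=[1.7350 5.8790 10.3860] v=[-3.6796 3.2965 0.3829]

Answer: 1.7350 5.8790 10.3860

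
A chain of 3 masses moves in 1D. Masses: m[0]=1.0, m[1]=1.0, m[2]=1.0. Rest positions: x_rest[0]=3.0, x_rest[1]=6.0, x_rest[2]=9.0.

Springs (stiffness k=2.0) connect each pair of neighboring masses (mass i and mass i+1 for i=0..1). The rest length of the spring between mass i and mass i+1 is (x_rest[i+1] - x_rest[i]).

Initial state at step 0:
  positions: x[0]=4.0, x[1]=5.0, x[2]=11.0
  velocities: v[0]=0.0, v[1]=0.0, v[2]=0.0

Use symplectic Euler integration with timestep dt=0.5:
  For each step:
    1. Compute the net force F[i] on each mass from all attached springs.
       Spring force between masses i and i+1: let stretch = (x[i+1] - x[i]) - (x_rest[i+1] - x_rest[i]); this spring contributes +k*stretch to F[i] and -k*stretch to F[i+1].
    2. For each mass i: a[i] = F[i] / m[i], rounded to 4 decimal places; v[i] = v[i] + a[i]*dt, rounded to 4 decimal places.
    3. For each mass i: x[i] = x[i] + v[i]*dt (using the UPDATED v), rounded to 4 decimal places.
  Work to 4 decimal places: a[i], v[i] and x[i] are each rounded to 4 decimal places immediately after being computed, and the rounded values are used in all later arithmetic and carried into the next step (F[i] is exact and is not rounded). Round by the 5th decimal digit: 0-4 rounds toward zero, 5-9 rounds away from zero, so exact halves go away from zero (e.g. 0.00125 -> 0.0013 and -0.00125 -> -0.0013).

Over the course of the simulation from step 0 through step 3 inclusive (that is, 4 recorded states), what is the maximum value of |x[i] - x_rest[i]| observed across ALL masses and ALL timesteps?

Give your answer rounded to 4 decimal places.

Answer: 2.7500

Derivation:
Step 0: x=[4.0000 5.0000 11.0000] v=[0.0000 0.0000 0.0000]
Step 1: x=[3.0000 7.5000 9.5000] v=[-2.0000 5.0000 -3.0000]
Step 2: x=[2.7500 8.7500 8.5000] v=[-0.5000 2.5000 -2.0000]
Step 3: x=[4.0000 6.8750 9.1250] v=[2.5000 -3.7500 1.2500]
Max displacement = 2.7500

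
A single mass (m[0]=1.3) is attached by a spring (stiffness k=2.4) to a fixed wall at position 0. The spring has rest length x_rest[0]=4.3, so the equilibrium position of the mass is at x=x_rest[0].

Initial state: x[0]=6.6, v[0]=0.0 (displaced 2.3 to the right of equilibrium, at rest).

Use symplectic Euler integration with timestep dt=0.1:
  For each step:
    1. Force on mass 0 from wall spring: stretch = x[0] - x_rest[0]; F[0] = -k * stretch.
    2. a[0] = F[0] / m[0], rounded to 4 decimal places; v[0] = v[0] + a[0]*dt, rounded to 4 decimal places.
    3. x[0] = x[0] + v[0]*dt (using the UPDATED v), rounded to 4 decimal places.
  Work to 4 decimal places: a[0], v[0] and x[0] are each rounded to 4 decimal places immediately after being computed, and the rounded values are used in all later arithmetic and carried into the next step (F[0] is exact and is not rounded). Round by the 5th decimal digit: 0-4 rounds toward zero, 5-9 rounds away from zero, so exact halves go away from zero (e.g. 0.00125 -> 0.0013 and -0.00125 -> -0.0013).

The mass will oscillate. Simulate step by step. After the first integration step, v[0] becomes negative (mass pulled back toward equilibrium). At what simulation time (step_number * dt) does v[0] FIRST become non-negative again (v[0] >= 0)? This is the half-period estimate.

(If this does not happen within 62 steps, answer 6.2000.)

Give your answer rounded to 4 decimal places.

Answer: 2.4000

Derivation:
Step 0: x=[6.6000] v=[0.0000]
Step 1: x=[6.5575] v=[-0.4246]
Step 2: x=[6.4734] v=[-0.8414]
Step 3: x=[6.3491] v=[-1.2426]
Step 4: x=[6.1870] v=[-1.6209]
Step 5: x=[5.9901] v=[-1.9693]
Step 6: x=[5.7620] v=[-2.2813]
Step 7: x=[5.5069] v=[-2.5512]
Step 8: x=[5.2295] v=[-2.7740]
Step 9: x=[4.9349] v=[-2.9456]
Step 10: x=[4.6286] v=[-3.0628]
Step 11: x=[4.3163] v=[-3.1235]
Step 12: x=[4.0037] v=[-3.1265]
Step 13: x=[3.6965] v=[-3.0718]
Step 14: x=[3.4005] v=[-2.9604]
Step 15: x=[3.1211] v=[-2.7943]
Step 16: x=[2.8634] v=[-2.5767]
Step 17: x=[2.6323] v=[-2.3115]
Step 18: x=[2.4319] v=[-2.0036]
Step 19: x=[2.2660] v=[-1.6587]
Step 20: x=[2.1377] v=[-1.2832]
Step 21: x=[2.0493] v=[-0.8840]
Step 22: x=[2.0025] v=[-0.4685]
Step 23: x=[1.9981] v=[-0.0444]
Step 24: x=[2.0362] v=[0.3806]
First v>=0 after going negative at step 24, time=2.4000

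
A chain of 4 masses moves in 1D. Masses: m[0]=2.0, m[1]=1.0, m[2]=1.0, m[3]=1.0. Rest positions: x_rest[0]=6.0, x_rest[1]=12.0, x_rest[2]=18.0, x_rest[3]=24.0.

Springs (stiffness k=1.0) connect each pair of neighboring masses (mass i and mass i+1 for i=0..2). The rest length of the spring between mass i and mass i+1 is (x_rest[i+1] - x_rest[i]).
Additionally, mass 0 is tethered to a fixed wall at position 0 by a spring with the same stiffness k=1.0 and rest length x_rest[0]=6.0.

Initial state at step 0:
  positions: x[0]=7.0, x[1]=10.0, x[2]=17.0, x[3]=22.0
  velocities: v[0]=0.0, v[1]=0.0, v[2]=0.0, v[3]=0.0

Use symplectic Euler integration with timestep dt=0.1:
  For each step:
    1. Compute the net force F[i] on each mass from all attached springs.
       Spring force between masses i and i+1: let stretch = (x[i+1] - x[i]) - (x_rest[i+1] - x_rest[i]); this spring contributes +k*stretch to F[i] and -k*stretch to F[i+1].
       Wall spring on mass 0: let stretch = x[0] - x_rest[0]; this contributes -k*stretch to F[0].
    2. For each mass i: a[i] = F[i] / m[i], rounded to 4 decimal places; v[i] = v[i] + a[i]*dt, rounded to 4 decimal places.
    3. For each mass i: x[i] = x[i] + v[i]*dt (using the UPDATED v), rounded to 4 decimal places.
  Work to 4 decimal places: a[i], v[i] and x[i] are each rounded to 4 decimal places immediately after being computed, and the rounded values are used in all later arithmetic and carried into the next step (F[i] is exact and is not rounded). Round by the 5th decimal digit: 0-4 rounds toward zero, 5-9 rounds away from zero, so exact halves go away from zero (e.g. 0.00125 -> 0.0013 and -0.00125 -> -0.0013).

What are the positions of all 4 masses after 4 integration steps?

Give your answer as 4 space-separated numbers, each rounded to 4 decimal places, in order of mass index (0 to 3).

Step 0: x=[7.0000 10.0000 17.0000 22.0000] v=[0.0000 0.0000 0.0000 0.0000]
Step 1: x=[6.9800 10.0400 16.9800 22.0100] v=[-0.2000 0.4000 -0.2000 0.1000]
Step 2: x=[6.9404 10.1188 16.9409 22.0297] v=[-0.3960 0.7880 -0.3910 0.1970]
Step 3: x=[6.8820 10.2340 16.8845 22.0585] v=[-0.5841 1.1524 -0.5643 0.2881]
Step 4: x=[6.8059 10.3822 16.8133 22.0956] v=[-0.7606 1.4823 -0.7120 0.3707]

Answer: 6.8059 10.3822 16.8133 22.0956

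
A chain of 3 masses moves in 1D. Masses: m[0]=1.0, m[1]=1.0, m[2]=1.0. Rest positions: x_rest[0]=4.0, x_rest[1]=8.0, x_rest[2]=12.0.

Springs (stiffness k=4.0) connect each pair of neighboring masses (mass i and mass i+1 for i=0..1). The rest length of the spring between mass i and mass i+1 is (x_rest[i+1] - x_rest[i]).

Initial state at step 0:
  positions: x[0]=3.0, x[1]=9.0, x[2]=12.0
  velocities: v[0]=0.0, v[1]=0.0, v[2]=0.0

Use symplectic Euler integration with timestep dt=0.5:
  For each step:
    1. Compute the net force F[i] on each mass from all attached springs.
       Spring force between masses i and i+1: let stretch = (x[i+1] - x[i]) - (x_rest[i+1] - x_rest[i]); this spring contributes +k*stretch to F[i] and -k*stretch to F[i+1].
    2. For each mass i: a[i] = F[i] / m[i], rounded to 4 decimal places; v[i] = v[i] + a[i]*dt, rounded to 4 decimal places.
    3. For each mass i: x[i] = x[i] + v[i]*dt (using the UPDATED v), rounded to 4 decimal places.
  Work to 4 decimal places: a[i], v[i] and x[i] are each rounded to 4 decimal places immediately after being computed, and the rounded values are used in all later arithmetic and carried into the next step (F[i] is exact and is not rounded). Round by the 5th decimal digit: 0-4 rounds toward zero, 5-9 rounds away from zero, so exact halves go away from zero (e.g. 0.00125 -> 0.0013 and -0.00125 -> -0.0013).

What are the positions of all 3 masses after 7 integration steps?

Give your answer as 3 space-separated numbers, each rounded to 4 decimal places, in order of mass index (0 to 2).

Step 0: x=[3.0000 9.0000 12.0000] v=[0.0000 0.0000 0.0000]
Step 1: x=[5.0000 6.0000 13.0000] v=[4.0000 -6.0000 2.0000]
Step 2: x=[4.0000 9.0000 11.0000] v=[-2.0000 6.0000 -4.0000]
Step 3: x=[4.0000 9.0000 11.0000] v=[0.0000 0.0000 0.0000]
Step 4: x=[5.0000 6.0000 13.0000] v=[2.0000 -6.0000 4.0000]
Step 5: x=[3.0000 9.0000 12.0000] v=[-4.0000 6.0000 -2.0000]
Step 6: x=[3.0000 9.0000 12.0000] v=[0.0000 0.0000 0.0000]
Step 7: x=[5.0000 6.0000 13.0000] v=[4.0000 -6.0000 2.0000]

Answer: 5.0000 6.0000 13.0000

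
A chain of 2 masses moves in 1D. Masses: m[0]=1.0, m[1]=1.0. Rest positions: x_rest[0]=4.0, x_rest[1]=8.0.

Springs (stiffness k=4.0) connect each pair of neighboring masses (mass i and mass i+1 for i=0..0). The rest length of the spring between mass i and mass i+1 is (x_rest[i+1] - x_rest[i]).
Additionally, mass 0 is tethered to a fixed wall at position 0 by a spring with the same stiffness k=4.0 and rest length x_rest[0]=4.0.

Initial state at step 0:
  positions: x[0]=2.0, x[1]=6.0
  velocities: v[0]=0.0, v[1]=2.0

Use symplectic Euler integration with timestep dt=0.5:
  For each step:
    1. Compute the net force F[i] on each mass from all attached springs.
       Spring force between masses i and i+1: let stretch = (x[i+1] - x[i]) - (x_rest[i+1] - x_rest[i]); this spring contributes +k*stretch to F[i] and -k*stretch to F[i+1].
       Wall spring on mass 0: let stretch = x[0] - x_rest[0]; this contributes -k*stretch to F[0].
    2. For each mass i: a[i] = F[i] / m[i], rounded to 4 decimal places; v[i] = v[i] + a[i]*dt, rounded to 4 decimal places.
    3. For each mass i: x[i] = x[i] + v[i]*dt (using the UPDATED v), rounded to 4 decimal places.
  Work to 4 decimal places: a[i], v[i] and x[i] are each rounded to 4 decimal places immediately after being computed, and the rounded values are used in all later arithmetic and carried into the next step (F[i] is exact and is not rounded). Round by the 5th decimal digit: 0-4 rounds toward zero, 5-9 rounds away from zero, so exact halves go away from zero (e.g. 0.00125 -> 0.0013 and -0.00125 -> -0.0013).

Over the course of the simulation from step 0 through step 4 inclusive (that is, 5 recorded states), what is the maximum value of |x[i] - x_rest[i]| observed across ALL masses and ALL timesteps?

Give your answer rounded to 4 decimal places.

Answer: 3.0000

Derivation:
Step 0: x=[2.0000 6.0000] v=[0.0000 2.0000]
Step 1: x=[4.0000 7.0000] v=[4.0000 2.0000]
Step 2: x=[5.0000 9.0000] v=[2.0000 4.0000]
Step 3: x=[5.0000 11.0000] v=[0.0000 4.0000]
Step 4: x=[6.0000 11.0000] v=[2.0000 0.0000]
Max displacement = 3.0000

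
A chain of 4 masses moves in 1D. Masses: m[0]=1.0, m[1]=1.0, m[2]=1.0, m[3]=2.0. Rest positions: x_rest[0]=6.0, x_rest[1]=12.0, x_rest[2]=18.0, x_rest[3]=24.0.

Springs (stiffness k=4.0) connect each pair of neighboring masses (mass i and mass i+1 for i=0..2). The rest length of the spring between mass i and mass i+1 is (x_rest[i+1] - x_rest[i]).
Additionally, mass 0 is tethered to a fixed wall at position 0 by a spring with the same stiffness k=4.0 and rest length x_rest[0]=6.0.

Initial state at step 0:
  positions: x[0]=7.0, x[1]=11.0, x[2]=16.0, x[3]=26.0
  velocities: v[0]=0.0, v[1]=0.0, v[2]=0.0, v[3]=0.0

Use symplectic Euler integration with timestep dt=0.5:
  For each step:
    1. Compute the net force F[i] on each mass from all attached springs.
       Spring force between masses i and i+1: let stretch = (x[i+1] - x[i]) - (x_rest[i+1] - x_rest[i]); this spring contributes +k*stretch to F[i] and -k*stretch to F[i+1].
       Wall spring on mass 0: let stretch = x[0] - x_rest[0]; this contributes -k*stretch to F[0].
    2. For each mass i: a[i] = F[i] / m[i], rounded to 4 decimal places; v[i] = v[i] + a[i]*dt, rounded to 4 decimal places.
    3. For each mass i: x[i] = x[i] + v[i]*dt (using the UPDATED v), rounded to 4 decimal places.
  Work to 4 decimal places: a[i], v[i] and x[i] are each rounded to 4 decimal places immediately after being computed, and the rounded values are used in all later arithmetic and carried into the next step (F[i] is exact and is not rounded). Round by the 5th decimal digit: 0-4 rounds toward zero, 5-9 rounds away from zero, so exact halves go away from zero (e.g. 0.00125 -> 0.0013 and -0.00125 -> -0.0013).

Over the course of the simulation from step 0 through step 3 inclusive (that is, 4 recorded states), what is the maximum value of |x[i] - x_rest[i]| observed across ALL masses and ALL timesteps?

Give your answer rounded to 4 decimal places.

Answer: 4.0000

Derivation:
Step 0: x=[7.0000 11.0000 16.0000 26.0000] v=[0.0000 0.0000 0.0000 0.0000]
Step 1: x=[4.0000 12.0000 21.0000 24.0000] v=[-6.0000 2.0000 10.0000 -4.0000]
Step 2: x=[5.0000 14.0000 20.0000 23.5000] v=[2.0000 4.0000 -2.0000 -1.0000]
Step 3: x=[10.0000 13.0000 16.5000 24.2500] v=[10.0000 -2.0000 -7.0000 1.5000]
Max displacement = 4.0000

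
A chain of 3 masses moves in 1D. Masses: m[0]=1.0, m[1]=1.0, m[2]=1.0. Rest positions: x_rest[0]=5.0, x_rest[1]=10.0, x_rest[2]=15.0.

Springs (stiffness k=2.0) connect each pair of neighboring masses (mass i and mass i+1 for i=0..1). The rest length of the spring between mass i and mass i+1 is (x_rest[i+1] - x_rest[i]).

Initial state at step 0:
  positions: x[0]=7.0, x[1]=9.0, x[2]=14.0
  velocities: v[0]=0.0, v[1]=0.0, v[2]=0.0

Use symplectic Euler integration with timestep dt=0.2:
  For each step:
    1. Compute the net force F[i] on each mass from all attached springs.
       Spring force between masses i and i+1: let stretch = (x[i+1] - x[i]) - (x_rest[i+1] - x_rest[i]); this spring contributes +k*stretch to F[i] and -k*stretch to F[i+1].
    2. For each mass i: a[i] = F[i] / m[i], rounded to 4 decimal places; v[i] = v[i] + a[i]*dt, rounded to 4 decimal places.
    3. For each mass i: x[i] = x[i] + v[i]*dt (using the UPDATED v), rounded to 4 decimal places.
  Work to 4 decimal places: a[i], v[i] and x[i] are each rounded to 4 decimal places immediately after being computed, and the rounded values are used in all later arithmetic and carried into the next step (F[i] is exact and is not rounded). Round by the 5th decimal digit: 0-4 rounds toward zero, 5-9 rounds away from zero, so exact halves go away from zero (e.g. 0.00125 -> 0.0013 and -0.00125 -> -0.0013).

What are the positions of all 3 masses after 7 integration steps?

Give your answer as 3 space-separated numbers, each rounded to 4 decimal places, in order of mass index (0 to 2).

Answer: 3.7640 10.8681 15.3678

Derivation:
Step 0: x=[7.0000 9.0000 14.0000] v=[0.0000 0.0000 0.0000]
Step 1: x=[6.7600 9.2400 14.0000] v=[-1.2000 1.2000 0.0000]
Step 2: x=[6.3184 9.6624 14.0192] v=[-2.2080 2.1120 0.0960]
Step 3: x=[5.7443 10.1658 14.0899] v=[-2.8704 2.5171 0.3533]
Step 4: x=[5.1239 10.6294 14.2466] v=[-3.1018 2.3181 0.7837]
Step 5: x=[4.5440 10.9420 14.5140] v=[-2.8996 1.5628 1.3368]
Step 6: x=[4.0759 11.0285 14.8956] v=[-2.3404 0.4324 1.9080]
Step 7: x=[3.7640 10.8681 15.3678] v=[-1.5594 -0.8018 2.3612]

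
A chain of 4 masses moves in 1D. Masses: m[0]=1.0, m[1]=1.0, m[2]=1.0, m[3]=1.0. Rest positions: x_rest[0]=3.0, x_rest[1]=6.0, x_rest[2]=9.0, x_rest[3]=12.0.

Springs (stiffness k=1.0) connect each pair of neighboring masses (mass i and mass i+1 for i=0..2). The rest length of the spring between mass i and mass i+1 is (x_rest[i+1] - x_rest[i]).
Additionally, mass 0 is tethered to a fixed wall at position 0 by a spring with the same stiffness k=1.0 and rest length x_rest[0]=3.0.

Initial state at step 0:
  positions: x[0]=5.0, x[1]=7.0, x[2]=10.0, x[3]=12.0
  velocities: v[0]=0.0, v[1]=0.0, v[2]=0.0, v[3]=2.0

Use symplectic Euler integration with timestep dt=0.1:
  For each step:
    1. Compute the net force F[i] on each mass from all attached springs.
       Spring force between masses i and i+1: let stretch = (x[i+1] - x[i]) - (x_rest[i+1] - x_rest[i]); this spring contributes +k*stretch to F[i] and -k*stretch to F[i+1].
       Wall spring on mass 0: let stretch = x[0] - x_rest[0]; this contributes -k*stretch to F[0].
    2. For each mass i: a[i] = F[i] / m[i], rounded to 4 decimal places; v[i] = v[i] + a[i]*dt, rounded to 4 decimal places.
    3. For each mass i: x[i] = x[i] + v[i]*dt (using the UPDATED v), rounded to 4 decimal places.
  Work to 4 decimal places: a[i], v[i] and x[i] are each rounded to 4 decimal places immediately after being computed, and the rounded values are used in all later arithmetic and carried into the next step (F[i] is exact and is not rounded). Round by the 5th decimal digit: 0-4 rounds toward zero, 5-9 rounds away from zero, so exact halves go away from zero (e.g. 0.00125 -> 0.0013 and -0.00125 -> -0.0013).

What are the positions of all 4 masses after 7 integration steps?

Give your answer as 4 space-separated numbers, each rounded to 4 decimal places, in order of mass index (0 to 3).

Step 0: x=[5.0000 7.0000 10.0000 12.0000] v=[0.0000 0.0000 0.0000 2.0000]
Step 1: x=[4.9700 7.0100 9.9900 12.2100] v=[-0.3000 0.1000 -0.1000 2.1000]
Step 2: x=[4.9107 7.0294 9.9724 12.4278] v=[-0.5930 0.1940 -0.1760 2.1780]
Step 3: x=[4.8235 7.0570 9.9499 12.6511] v=[-0.8722 0.2764 -0.2248 2.2325]
Step 4: x=[4.7104 7.0912 9.9255 12.8773] v=[-1.1312 0.3423 -0.2440 2.2624]
Step 5: x=[4.5740 7.1300 9.9023 13.1040] v=[-1.3642 0.3877 -0.2323 2.2672]
Step 6: x=[4.4174 7.1709 9.8834 13.3287] v=[-1.5660 0.4093 -0.1894 2.2470]
Step 7: x=[4.2442 7.2114 9.8718 13.5490] v=[-1.7324 0.4052 -0.1161 2.2025]

Answer: 4.2442 7.2114 9.8718 13.5490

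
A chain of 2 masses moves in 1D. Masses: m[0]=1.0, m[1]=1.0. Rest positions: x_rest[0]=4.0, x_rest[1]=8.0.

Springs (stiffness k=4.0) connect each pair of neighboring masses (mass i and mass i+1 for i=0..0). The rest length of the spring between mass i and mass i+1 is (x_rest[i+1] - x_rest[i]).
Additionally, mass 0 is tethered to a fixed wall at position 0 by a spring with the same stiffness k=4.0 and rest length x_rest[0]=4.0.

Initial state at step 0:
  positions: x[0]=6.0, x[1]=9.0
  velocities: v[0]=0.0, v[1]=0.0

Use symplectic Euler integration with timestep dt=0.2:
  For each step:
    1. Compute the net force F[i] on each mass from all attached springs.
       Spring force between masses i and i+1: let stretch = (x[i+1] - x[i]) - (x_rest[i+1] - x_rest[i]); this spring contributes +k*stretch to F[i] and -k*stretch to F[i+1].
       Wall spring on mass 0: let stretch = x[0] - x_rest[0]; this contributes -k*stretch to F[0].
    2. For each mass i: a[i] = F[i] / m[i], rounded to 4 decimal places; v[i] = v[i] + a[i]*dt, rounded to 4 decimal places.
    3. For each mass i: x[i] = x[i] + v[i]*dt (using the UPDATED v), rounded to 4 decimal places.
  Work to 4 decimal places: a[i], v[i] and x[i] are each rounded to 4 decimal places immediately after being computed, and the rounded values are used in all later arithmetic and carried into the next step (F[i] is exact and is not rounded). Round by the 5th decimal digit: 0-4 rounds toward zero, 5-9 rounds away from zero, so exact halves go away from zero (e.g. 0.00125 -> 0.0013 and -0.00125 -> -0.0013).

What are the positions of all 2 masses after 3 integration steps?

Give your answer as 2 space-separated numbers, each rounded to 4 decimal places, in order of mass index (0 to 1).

Step 0: x=[6.0000 9.0000] v=[0.0000 0.0000]
Step 1: x=[5.5200 9.1600] v=[-2.4000 0.8000]
Step 2: x=[4.7392 9.3776] v=[-3.9040 1.0880]
Step 3: x=[3.9423 9.4931] v=[-3.9846 0.5773]

Answer: 3.9423 9.4931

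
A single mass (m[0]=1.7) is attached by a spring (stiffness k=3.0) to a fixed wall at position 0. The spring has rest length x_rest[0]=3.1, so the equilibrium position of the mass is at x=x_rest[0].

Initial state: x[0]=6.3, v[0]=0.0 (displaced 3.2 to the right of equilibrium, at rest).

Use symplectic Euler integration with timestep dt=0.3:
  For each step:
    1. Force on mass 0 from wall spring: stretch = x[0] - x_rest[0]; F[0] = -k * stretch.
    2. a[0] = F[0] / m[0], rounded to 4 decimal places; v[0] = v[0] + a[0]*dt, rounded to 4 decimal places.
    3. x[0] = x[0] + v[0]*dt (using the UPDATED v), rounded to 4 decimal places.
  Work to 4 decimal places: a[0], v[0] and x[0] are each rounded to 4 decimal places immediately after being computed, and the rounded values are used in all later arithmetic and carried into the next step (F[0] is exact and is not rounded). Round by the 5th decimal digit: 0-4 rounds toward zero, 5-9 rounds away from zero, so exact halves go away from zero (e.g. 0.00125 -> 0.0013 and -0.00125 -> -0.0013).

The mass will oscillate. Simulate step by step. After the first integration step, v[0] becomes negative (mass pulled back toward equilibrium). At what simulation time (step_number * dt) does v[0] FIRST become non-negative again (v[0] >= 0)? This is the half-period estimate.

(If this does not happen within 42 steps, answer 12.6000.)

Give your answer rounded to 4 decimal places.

Step 0: x=[6.3000] v=[0.0000]
Step 1: x=[5.7918] v=[-1.6941]
Step 2: x=[4.8560] v=[-3.1192]
Step 3: x=[3.6414] v=[-4.0488]
Step 4: x=[2.3408] v=[-4.3354]
Step 5: x=[1.1608] v=[-3.9335]
Step 6: x=[0.2887] v=[-2.9069]
Step 7: x=[-0.1369] v=[-1.4186]
Step 8: x=[-0.0484] v=[0.2951]
First v>=0 after going negative at step 8, time=2.4000

Answer: 2.4000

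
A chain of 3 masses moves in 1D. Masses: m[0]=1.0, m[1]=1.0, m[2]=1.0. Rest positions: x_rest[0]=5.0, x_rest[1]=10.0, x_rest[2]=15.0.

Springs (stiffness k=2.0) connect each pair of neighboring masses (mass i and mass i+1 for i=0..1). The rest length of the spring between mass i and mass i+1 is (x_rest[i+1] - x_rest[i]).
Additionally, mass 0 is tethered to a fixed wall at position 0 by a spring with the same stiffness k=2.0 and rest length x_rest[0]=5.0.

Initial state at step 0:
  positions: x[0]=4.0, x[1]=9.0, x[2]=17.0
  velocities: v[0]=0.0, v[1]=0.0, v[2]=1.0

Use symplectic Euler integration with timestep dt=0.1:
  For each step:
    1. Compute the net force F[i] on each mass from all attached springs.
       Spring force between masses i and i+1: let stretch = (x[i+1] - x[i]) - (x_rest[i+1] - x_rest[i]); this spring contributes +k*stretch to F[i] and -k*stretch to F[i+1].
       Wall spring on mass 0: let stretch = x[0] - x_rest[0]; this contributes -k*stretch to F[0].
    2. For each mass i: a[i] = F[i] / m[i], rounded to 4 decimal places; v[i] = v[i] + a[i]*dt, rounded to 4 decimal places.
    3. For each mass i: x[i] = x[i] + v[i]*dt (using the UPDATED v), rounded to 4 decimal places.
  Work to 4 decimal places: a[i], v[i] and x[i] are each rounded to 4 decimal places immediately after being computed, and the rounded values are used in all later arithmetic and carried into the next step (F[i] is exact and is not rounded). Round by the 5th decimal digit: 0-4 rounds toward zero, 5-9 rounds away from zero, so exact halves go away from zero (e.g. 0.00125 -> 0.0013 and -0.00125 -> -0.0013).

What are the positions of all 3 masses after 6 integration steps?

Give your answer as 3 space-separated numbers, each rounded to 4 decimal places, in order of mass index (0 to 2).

Answer: 4.4437 10.1145 16.4332

Derivation:
Step 0: x=[4.0000 9.0000 17.0000] v=[0.0000 0.0000 1.0000]
Step 1: x=[4.0200 9.0600 17.0400] v=[0.2000 0.6000 0.4000]
Step 2: x=[4.0604 9.1788 17.0204] v=[0.4040 1.1880 -0.1960]
Step 3: x=[4.1220 9.3521 16.9440] v=[0.6156 1.7326 -0.7643]
Step 4: x=[4.2057 9.5726 16.8157] v=[0.8372 2.2050 -1.2827]
Step 5: x=[4.3126 9.8306 16.6426] v=[1.0694 2.5802 -1.7313]
Step 6: x=[4.4437 10.1145 16.4332] v=[1.3105 2.8390 -2.0937]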